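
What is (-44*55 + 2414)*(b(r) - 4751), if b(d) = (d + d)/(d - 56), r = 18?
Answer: 541722/19 ≈ 28512.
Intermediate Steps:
b(d) = 2*d/(-56 + d) (b(d) = (2*d)/(-56 + d) = 2*d/(-56 + d))
(-44*55 + 2414)*(b(r) - 4751) = (-44*55 + 2414)*(2*18/(-56 + 18) - 4751) = (-2420 + 2414)*(2*18/(-38) - 4751) = -6*(2*18*(-1/38) - 4751) = -6*(-18/19 - 4751) = -6*(-90287/19) = 541722/19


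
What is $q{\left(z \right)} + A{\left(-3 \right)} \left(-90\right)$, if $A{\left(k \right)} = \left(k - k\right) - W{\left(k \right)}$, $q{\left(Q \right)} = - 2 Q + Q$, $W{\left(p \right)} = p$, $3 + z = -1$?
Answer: $-266$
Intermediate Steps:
$z = -4$ ($z = -3 - 1 = -4$)
$q{\left(Q \right)} = - Q$
$A{\left(k \right)} = - k$ ($A{\left(k \right)} = \left(k - k\right) - k = 0 - k = - k$)
$q{\left(z \right)} + A{\left(-3 \right)} \left(-90\right) = \left(-1\right) \left(-4\right) + \left(-1\right) \left(-3\right) \left(-90\right) = 4 + 3 \left(-90\right) = 4 - 270 = -266$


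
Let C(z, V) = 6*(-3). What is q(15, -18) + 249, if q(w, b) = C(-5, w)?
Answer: 231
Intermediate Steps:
C(z, V) = -18
q(w, b) = -18
q(15, -18) + 249 = -18 + 249 = 231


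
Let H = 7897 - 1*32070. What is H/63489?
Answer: -24173/63489 ≈ -0.38074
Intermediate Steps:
H = -24173 (H = 7897 - 32070 = -24173)
H/63489 = -24173/63489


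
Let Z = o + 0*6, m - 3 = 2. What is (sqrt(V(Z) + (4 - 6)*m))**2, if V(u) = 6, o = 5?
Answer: -4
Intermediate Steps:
m = 5 (m = 3 + 2 = 5)
Z = 5 (Z = 5 + 0*6 = 5 + 0 = 5)
(sqrt(V(Z) + (4 - 6)*m))**2 = (sqrt(6 + (4 - 6)*5))**2 = (sqrt(6 - 2*5))**2 = (sqrt(6 - 10))**2 = (sqrt(-4))**2 = (2*I)**2 = -4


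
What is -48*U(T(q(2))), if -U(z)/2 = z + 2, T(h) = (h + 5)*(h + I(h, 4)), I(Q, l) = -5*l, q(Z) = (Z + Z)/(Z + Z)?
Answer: -10752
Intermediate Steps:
q(Z) = 1 (q(Z) = (2*Z)/((2*Z)) = (2*Z)*(1/(2*Z)) = 1)
T(h) = (-20 + h)*(5 + h) (T(h) = (h + 5)*(h - 5*4) = (5 + h)*(h - 20) = (5 + h)*(-20 + h) = (-20 + h)*(5 + h))
U(z) = -4 - 2*z (U(z) = -2*(z + 2) = -2*(2 + z) = -4 - 2*z)
-48*U(T(q(2))) = -48*(-4 - 2*(-100 + 1² - 15*1)) = -48*(-4 - 2*(-100 + 1 - 15)) = -48*(-4 - 2*(-114)) = -48*(-4 + 228) = -48*224 = -10752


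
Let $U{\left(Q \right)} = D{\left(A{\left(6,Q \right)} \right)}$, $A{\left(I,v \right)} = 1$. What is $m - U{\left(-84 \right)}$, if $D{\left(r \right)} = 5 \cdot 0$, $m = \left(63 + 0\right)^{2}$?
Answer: $3969$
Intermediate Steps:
$m = 3969$ ($m = 63^{2} = 3969$)
$D{\left(r \right)} = 0$
$U{\left(Q \right)} = 0$
$m - U{\left(-84 \right)} = 3969 - 0 = 3969 + 0 = 3969$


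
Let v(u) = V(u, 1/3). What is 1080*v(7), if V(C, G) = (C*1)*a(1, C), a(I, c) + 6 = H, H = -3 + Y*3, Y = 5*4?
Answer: 385560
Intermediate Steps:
Y = 20
H = 57 (H = -3 + 20*3 = -3 + 60 = 57)
a(I, c) = 51 (a(I, c) = -6 + 57 = 51)
V(C, G) = 51*C (V(C, G) = (C*1)*51 = C*51 = 51*C)
v(u) = 51*u
1080*v(7) = 1080*(51*7) = 1080*357 = 385560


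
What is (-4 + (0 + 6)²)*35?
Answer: 1120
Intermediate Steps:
(-4 + (0 + 6)²)*35 = (-4 + 6²)*35 = (-4 + 36)*35 = 32*35 = 1120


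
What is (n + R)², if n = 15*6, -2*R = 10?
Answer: 7225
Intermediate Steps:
R = -5 (R = -½*10 = -5)
n = 90
(n + R)² = (90 - 5)² = 85² = 7225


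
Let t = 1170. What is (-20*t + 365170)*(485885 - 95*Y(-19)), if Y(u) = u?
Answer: 166677811300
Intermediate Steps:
(-20*t + 365170)*(485885 - 95*Y(-19)) = (-20*1170 + 365170)*(485885 - 95*(-19)) = (-23400 + 365170)*(485885 + 1805) = 341770*487690 = 166677811300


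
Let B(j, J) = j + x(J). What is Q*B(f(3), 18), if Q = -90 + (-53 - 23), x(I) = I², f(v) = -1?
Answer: -53618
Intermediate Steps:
B(j, J) = j + J²
Q = -166 (Q = -90 - 76 = -166)
Q*B(f(3), 18) = -166*(-1 + 18²) = -166*(-1 + 324) = -166*323 = -53618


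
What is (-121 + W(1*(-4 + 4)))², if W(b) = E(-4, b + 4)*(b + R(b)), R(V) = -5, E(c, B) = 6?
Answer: 22801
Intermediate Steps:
W(b) = -30 + 6*b (W(b) = 6*(b - 5) = 6*(-5 + b) = -30 + 6*b)
(-121 + W(1*(-4 + 4)))² = (-121 + (-30 + 6*(1*(-4 + 4))))² = (-121 + (-30 + 6*(1*0)))² = (-121 + (-30 + 6*0))² = (-121 + (-30 + 0))² = (-121 - 30)² = (-151)² = 22801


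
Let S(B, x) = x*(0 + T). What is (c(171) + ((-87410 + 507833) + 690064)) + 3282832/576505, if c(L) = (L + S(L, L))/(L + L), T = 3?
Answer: 640205743777/576505 ≈ 1.1105e+6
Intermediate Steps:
S(B, x) = 3*x (S(B, x) = x*(0 + 3) = x*3 = 3*x)
c(L) = 2 (c(L) = (L + 3*L)/(L + L) = (4*L)/((2*L)) = (4*L)*(1/(2*L)) = 2)
(c(171) + ((-87410 + 507833) + 690064)) + 3282832/576505 = (2 + ((-87410 + 507833) + 690064)) + 3282832/576505 = (2 + (420423 + 690064)) + 3282832*(1/576505) = (2 + 1110487) + 3282832/576505 = 1110489 + 3282832/576505 = 640205743777/576505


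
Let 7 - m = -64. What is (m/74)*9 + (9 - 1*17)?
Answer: 47/74 ≈ 0.63513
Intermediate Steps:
m = 71 (m = 7 - 1*(-64) = 7 + 64 = 71)
(m/74)*9 + (9 - 1*17) = (71/74)*9 + (9 - 1*17) = (71*(1/74))*9 + (9 - 17) = (71/74)*9 - 8 = 639/74 - 8 = 47/74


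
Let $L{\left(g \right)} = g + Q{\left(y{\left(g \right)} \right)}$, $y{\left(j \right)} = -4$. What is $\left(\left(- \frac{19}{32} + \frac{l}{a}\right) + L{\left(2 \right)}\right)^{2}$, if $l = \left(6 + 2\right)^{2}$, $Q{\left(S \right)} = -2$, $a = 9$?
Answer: $\frac{3523129}{82944} \approx 42.476$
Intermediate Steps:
$l = 64$ ($l = 8^{2} = 64$)
$L{\left(g \right)} = -2 + g$ ($L{\left(g \right)} = g - 2 = -2 + g$)
$\left(\left(- \frac{19}{32} + \frac{l}{a}\right) + L{\left(2 \right)}\right)^{2} = \left(\left(- \frac{19}{32} + \frac{64}{9}\right) + \left(-2 + 2\right)\right)^{2} = \left(\left(\left(-19\right) \frac{1}{32} + 64 \cdot \frac{1}{9}\right) + 0\right)^{2} = \left(\left(- \frac{19}{32} + \frac{64}{9}\right) + 0\right)^{2} = \left(\frac{1877}{288} + 0\right)^{2} = \left(\frac{1877}{288}\right)^{2} = \frac{3523129}{82944}$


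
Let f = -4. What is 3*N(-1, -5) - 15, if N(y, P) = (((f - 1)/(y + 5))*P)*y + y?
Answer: -147/4 ≈ -36.750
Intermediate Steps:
N(y, P) = y - 5*P*y/(5 + y) (N(y, P) = (((-4 - 1)/(y + 5))*P)*y + y = ((-5/(5 + y))*P)*y + y = (-5*P/(5 + y))*y + y = -5*P*y/(5 + y) + y = y - 5*P*y/(5 + y))
3*N(-1, -5) - 15 = 3*(-(5 - 1 - 5*(-5))/(5 - 1)) - 15 = 3*(-1*(5 - 1 + 25)/4) - 15 = 3*(-1*¼*29) - 15 = 3*(-29/4) - 15 = -87/4 - 15 = -147/4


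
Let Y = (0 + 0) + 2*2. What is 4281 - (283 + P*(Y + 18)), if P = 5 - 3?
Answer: 3954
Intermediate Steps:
P = 2
Y = 4 (Y = 0 + 4 = 4)
4281 - (283 + P*(Y + 18)) = 4281 - (283 + 2*(4 + 18)) = 4281 - (283 + 2*22) = 4281 - (283 + 44) = 4281 - 1*327 = 4281 - 327 = 3954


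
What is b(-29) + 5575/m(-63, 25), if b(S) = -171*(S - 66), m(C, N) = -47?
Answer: 757940/47 ≈ 16126.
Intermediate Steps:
b(S) = 11286 - 171*S (b(S) = -171*(-66 + S) = 11286 - 171*S)
b(-29) + 5575/m(-63, 25) = (11286 - 171*(-29)) + 5575/(-47) = (11286 + 4959) + 5575*(-1/47) = 16245 - 5575/47 = 757940/47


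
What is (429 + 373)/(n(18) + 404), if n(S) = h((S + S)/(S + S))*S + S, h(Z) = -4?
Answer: 401/175 ≈ 2.2914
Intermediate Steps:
n(S) = -3*S (n(S) = -4*S + S = -3*S)
(429 + 373)/(n(18) + 404) = (429 + 373)/(-3*18 + 404) = 802/(-54 + 404) = 802/350 = 802*(1/350) = 401/175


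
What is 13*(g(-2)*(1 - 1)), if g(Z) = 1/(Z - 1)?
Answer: 0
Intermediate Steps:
g(Z) = 1/(-1 + Z)
13*(g(-2)*(1 - 1)) = 13*((1 - 1)/(-1 - 2)) = 13*(0/(-3)) = 13*(-⅓*0) = 13*0 = 0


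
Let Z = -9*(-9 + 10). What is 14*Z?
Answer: -126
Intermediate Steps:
Z = -9 (Z = -9*1 = -9)
14*Z = 14*(-9) = -126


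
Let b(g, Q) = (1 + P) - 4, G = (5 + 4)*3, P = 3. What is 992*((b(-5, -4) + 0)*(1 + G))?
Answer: 0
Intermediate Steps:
G = 27 (G = 9*3 = 27)
b(g, Q) = 0 (b(g, Q) = (1 + 3) - 4 = 4 - 4 = 0)
992*((b(-5, -4) + 0)*(1 + G)) = 992*((0 + 0)*(1 + 27)) = 992*(0*28) = 992*0 = 0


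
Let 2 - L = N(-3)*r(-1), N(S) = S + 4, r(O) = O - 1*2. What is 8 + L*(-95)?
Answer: -467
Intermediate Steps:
r(O) = -2 + O (r(O) = O - 2 = -2 + O)
N(S) = 4 + S
L = 5 (L = 2 - (4 - 3)*(-2 - 1) = 2 - (-3) = 2 - 1*(-3) = 2 + 3 = 5)
8 + L*(-95) = 8 + 5*(-95) = 8 - 475 = -467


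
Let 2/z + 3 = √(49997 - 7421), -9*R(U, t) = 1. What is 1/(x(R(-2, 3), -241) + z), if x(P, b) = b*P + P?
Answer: 1702689/45405274 - 6*√2661/22702637 ≈ 0.037486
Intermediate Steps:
R(U, t) = -⅑ (R(U, t) = -⅑*1 = -⅑)
x(P, b) = P + P*b (x(P, b) = P*b + P = P + P*b)
z = 2/(-3 + 4*√2661) (z = 2/(-3 + √(49997 - 7421)) = 2/(-3 + √42576) = 2/(-3 + 4*√2661) ≈ 0.0098358)
1/(x(R(-2, 3), -241) + z) = 1/(-(1 - 241)/9 + (2/14189 + 8*√2661/42567)) = 1/(-⅑*(-240) + (2/14189 + 8*√2661/42567)) = 1/(80/3 + (2/14189 + 8*√2661/42567)) = 1/(1135126/42567 + 8*√2661/42567)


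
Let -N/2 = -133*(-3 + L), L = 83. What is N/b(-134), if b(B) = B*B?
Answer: 5320/4489 ≈ 1.1851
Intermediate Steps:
b(B) = B²
N = 21280 (N = -(-266)*(-3 + 83) = -(-266)*80 = -2*(-10640) = 21280)
N/b(-134) = 21280/((-134)²) = 21280/17956 = 21280*(1/17956) = 5320/4489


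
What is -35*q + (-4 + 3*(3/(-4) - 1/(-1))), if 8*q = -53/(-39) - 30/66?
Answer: -12367/1716 ≈ -7.2069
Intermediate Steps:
q = 97/858 (q = (-53/(-39) - 30/66)/8 = (-53*(-1/39) - 30*1/66)/8 = (53/39 - 5/11)/8 = (⅛)*(388/429) = 97/858 ≈ 0.11305)
-35*q + (-4 + 3*(3/(-4) - 1/(-1))) = -35*97/858 + (-4 + 3*(3/(-4) - 1/(-1))) = -3395/858 + (-4 + 3*(3*(-¼) - 1*(-1))) = -3395/858 + (-4 + 3*(-¾ + 1)) = -3395/858 + (-4 + 3*(¼)) = -3395/858 + (-4 + ¾) = -3395/858 - 13/4 = -12367/1716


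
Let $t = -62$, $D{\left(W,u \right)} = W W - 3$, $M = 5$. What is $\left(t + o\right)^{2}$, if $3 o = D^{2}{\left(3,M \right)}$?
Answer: $2500$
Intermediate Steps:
$D{\left(W,u \right)} = -3 + W^{2}$ ($D{\left(W,u \right)} = W^{2} - 3 = -3 + W^{2}$)
$o = 12$ ($o = \frac{\left(-3 + 3^{2}\right)^{2}}{3} = \frac{\left(-3 + 9\right)^{2}}{3} = \frac{6^{2}}{3} = \frac{1}{3} \cdot 36 = 12$)
$\left(t + o\right)^{2} = \left(-62 + 12\right)^{2} = \left(-50\right)^{2} = 2500$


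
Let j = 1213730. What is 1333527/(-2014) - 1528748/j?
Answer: -810810312091/1222226110 ≈ -663.39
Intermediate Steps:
1333527/(-2014) - 1528748/j = 1333527/(-2014) - 1528748/1213730 = 1333527*(-1/2014) - 1528748*1/1213730 = -1333527/2014 - 764374/606865 = -810810312091/1222226110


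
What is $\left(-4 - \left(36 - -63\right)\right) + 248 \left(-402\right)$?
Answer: $-99799$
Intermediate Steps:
$\left(-4 - \left(36 - -63\right)\right) + 248 \left(-402\right) = \left(-4 - \left(36 + 63\right)\right) - 99696 = \left(-4 - 99\right) - 99696 = -103 - 99696 = -99799$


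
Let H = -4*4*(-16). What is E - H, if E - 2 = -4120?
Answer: -4374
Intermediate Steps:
E = -4118 (E = 2 - 4120 = -4118)
H = 256 (H = -16*(-16) = 256)
E - H = -4118 - 1*256 = -4118 - 256 = -4374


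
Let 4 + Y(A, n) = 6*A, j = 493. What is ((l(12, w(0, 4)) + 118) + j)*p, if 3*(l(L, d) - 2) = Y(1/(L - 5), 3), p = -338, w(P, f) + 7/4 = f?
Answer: -4343638/21 ≈ -2.0684e+5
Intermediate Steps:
w(P, f) = -7/4 + f
Y(A, n) = -4 + 6*A
l(L, d) = ⅔ + 2/(-5 + L) (l(L, d) = 2 + (-4 + 6/(L - 5))/3 = 2 + (-4 + 6/(-5 + L))/3 = 2 + (-4/3 + 2/(-5 + L)) = ⅔ + 2/(-5 + L))
((l(12, w(0, 4)) + 118) + j)*p = ((2*(-2 + 12)/(3*(-5 + 12)) + 118) + 493)*(-338) = (((⅔)*10/7 + 118) + 493)*(-338) = (((⅔)*(⅐)*10 + 118) + 493)*(-338) = ((20/21 + 118) + 493)*(-338) = (2498/21 + 493)*(-338) = (12851/21)*(-338) = -4343638/21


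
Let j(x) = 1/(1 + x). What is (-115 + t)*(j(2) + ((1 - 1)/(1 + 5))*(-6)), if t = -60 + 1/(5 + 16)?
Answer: -3674/63 ≈ -58.317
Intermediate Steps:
t = -1259/21 (t = -60 + 1/21 = -1259/21 ≈ -59.952)
(-115 + t)*(j(2) + ((1 - 1)/(1 + 5))*(-6)) = (-115 - 1259/21)*(1/(1 + 2) + ((1 - 1)/(1 + 5))*(-6)) = -3674*(1/3 + (0/6)*(-6))/21 = -3674*(1/3 + (0*(1/6))*(-6))/21 = -3674*(1/3 + 0*(-6))/21 = -3674*(1/3 + 0)/21 = -3674/21*1/3 = -3674/63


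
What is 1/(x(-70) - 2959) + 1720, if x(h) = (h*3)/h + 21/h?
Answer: 50848350/29563 ≈ 1720.0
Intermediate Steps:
x(h) = 3 + 21/h (x(h) = (3*h)/h + 21/h = 3 + 21/h)
1/(x(-70) - 2959) + 1720 = 1/((3 + 21/(-70)) - 2959) + 1720 = 1/((3 + 21*(-1/70)) - 2959) + 1720 = 1/((3 - 3/10) - 2959) + 1720 = 1/(27/10 - 2959) + 1720 = 1/(-29563/10) + 1720 = -10/29563 + 1720 = 50848350/29563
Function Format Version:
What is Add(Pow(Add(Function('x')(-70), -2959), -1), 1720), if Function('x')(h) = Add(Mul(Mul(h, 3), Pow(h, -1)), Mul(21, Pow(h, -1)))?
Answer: Rational(50848350, 29563) ≈ 1720.0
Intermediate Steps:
Function('x')(h) = Add(3, Mul(21, Pow(h, -1))) (Function('x')(h) = Add(Mul(Mul(3, h), Pow(h, -1)), Mul(21, Pow(h, -1))) = Add(3, Mul(21, Pow(h, -1))))
Add(Pow(Add(Function('x')(-70), -2959), -1), 1720) = Add(Pow(Add(Add(3, Mul(21, Pow(-70, -1))), -2959), -1), 1720) = Add(Pow(Add(Add(3, Mul(21, Rational(-1, 70))), -2959), -1), 1720) = Add(Pow(Add(Add(3, Rational(-3, 10)), -2959), -1), 1720) = Add(Pow(Add(Rational(27, 10), -2959), -1), 1720) = Add(Pow(Rational(-29563, 10), -1), 1720) = Add(Rational(-10, 29563), 1720) = Rational(50848350, 29563)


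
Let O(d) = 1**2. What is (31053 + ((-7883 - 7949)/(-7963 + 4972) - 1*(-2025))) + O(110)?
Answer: 98955121/2991 ≈ 33084.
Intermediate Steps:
O(d) = 1
(31053 + ((-7883 - 7949)/(-7963 + 4972) - 1*(-2025))) + O(110) = (31053 + ((-7883 - 7949)/(-7963 + 4972) - 1*(-2025))) + 1 = (31053 + (-15832/(-2991) + 2025)) + 1 = (31053 + (-15832*(-1/2991) + 2025)) + 1 = (31053 + (15832/2991 + 2025)) + 1 = (31053 + 6072607/2991) + 1 = 98952130/2991 + 1 = 98955121/2991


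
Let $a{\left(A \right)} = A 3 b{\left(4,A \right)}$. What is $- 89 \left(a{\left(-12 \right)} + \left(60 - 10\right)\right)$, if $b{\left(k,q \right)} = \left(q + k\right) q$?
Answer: $303134$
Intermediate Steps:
$b{\left(k,q \right)} = q \left(k + q\right)$ ($b{\left(k,q \right)} = \left(k + q\right) q = q \left(k + q\right)$)
$a{\left(A \right)} = 3 A^{2} \left(4 + A\right)$ ($a{\left(A \right)} = A 3 A \left(4 + A\right) = 3 A A \left(4 + A\right) = 3 A^{2} \left(4 + A\right)$)
$- 89 \left(a{\left(-12 \right)} + \left(60 - 10\right)\right) = - 89 \left(3 \left(-12\right)^{2} \left(4 - 12\right) + \left(60 - 10\right)\right) = - 89 \left(3 \cdot 144 \left(-8\right) + 50\right) = - 89 \left(-3456 + 50\right) = \left(-89\right) \left(-3406\right) = 303134$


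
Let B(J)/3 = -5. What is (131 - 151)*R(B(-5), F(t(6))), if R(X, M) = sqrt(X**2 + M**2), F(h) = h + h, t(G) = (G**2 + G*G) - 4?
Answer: -20*sqrt(18721) ≈ -2736.5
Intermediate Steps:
t(G) = -4 + 2*G**2 (t(G) = (G**2 + G**2) - 4 = 2*G**2 - 4 = -4 + 2*G**2)
B(J) = -15 (B(J) = 3*(-5) = -15)
F(h) = 2*h
R(X, M) = sqrt(M**2 + X**2)
(131 - 151)*R(B(-5), F(t(6))) = (131 - 151)*sqrt((2*(-4 + 2*6**2))**2 + (-15)**2) = -20*sqrt((2*(-4 + 2*36))**2 + 225) = -20*sqrt((2*(-4 + 72))**2 + 225) = -20*sqrt((2*68)**2 + 225) = -20*sqrt(136**2 + 225) = -20*sqrt(18496 + 225) = -20*sqrt(18721)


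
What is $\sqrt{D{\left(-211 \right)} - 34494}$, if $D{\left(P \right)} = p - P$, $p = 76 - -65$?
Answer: $i \sqrt{34142} \approx 184.78 i$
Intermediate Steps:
$p = 141$ ($p = 76 + 65 = 141$)
$D{\left(P \right)} = 141 - P$
$\sqrt{D{\left(-211 \right)} - 34494} = \sqrt{\left(141 - -211\right) - 34494} = \sqrt{\left(141 + 211\right) - 34494} = \sqrt{352 - 34494} = \sqrt{-34142} = i \sqrt{34142}$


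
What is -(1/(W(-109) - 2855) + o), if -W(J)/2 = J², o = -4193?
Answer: 111605082/26617 ≈ 4193.0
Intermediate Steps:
W(J) = -2*J²
-(1/(W(-109) - 2855) + o) = -(1/(-2*(-109)² - 2855) - 4193) = -(1/(-2*11881 - 2855) - 4193) = -(1/(-23762 - 2855) - 4193) = -(1/(-26617) - 4193) = -(-1/26617 - 4193) = -1*(-111605082/26617) = 111605082/26617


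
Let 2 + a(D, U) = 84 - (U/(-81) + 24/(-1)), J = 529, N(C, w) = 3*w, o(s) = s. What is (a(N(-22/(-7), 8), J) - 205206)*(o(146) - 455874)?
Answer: 7570813756688/81 ≈ 9.3467e+10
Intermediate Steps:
a(D, U) = 106 + U/81 (a(D, U) = -2 + (84 - (U/(-81) + 24/(-1))) = -2 + (84 - (U*(-1/81) + 24*(-1))) = -2 + (84 - (-U/81 - 24)) = -2 + (84 - (-24 - U/81)) = -2 + (84 + (24 + U/81)) = -2 + (108 + U/81) = 106 + U/81)
(a(N(-22/(-7), 8), J) - 205206)*(o(146) - 455874) = ((106 + (1/81)*529) - 205206)*(146 - 455874) = ((106 + 529/81) - 205206)*(-455728) = (9115/81 - 205206)*(-455728) = -16612571/81*(-455728) = 7570813756688/81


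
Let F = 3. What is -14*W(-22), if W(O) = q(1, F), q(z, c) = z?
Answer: -14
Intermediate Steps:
W(O) = 1
-14*W(-22) = -14*1 = -14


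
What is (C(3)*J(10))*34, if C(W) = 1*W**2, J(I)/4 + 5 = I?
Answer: 6120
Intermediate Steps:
J(I) = -20 + 4*I
C(W) = W**2
(C(3)*J(10))*34 = (3**2*(-20 + 4*10))*34 = (9*(-20 + 40))*34 = (9*20)*34 = 180*34 = 6120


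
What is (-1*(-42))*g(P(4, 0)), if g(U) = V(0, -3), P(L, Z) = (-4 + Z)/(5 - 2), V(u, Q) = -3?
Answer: -126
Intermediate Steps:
P(L, Z) = -4/3 + Z/3 (P(L, Z) = (-4 + Z)/3 = (-4 + Z)*(⅓) = -4/3 + Z/3)
g(U) = -3
(-1*(-42))*g(P(4, 0)) = -1*(-42)*(-3) = 42*(-3) = -126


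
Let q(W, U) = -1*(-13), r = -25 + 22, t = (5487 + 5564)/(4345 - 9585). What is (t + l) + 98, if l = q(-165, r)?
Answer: 570589/5240 ≈ 108.89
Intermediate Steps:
t = -11051/5240 (t = 11051/(-5240) = 11051*(-1/5240) = -11051/5240 ≈ -2.1090)
r = -3
q(W, U) = 13
l = 13
(t + l) + 98 = (-11051/5240 + 13) + 98 = 57069/5240 + 98 = 570589/5240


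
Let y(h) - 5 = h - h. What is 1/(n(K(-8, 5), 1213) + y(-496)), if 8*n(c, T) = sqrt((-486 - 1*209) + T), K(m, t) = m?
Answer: 160/541 - 4*sqrt(518)/541 ≈ 0.12747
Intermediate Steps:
n(c, T) = sqrt(-695 + T)/8 (n(c, T) = sqrt((-486 - 1*209) + T)/8 = sqrt((-486 - 209) + T)/8 = sqrt(-695 + T)/8)
y(h) = 5 (y(h) = 5 + (h - h) = 5 + 0 = 5)
1/(n(K(-8, 5), 1213) + y(-496)) = 1/(sqrt(-695 + 1213)/8 + 5) = 1/(sqrt(518)/8 + 5) = 1/(5 + sqrt(518)/8)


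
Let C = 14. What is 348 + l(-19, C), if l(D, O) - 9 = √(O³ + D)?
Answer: 357 + 5*√109 ≈ 409.20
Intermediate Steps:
l(D, O) = 9 + √(D + O³) (l(D, O) = 9 + √(O³ + D) = 9 + √(D + O³))
348 + l(-19, C) = 348 + (9 + √(-19 + 14³)) = 348 + (9 + √(-19 + 2744)) = 348 + (9 + √2725) = 348 + (9 + 5*√109) = 357 + 5*√109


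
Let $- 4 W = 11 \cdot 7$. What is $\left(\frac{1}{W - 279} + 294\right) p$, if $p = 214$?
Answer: $\frac{75057932}{1193} \approx 62915.0$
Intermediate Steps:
$W = - \frac{77}{4}$ ($W = - \frac{11 \cdot 7}{4} = \left(- \frac{1}{4}\right) 77 = - \frac{77}{4} \approx -19.25$)
$\left(\frac{1}{W - 279} + 294\right) p = \left(\frac{1}{- \frac{77}{4} - 279} + 294\right) 214 = \left(\frac{1}{- \frac{1193}{4}} + 294\right) 214 = \left(- \frac{4}{1193} + 294\right) 214 = \frac{350738}{1193} \cdot 214 = \frac{75057932}{1193}$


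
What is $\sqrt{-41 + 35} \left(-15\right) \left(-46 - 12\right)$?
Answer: $870 i \sqrt{6} \approx 2131.1 i$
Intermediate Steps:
$\sqrt{-41 + 35} \left(-15\right) \left(-46 - 12\right) = \sqrt{-6} \left(-15\right) \left(-58\right) = i \sqrt{6} \left(-15\right) \left(-58\right) = - 15 i \sqrt{6} \left(-58\right) = 870 i \sqrt{6}$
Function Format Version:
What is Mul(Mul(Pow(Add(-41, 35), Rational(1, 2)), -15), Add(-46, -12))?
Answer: Mul(870, I, Pow(6, Rational(1, 2))) ≈ Mul(2131.1, I)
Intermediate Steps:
Mul(Mul(Pow(Add(-41, 35), Rational(1, 2)), -15), Add(-46, -12)) = Mul(Mul(Pow(-6, Rational(1, 2)), -15), -58) = Mul(Mul(Mul(I, Pow(6, Rational(1, 2))), -15), -58) = Mul(Mul(-15, I, Pow(6, Rational(1, 2))), -58) = Mul(870, I, Pow(6, Rational(1, 2)))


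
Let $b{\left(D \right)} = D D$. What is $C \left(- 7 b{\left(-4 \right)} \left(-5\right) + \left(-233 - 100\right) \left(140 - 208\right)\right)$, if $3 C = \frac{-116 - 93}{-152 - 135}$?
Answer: $\frac{4849636}{861} \approx 5632.6$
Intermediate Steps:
$b{\left(D \right)} = D^{2}$
$C = \frac{209}{861}$ ($C = \frac{\left(-116 - 93\right) \frac{1}{-152 - 135}}{3} = \frac{\left(-209\right) \frac{1}{-287}}{3} = \frac{\left(-209\right) \left(- \frac{1}{287}\right)}{3} = \frac{1}{3} \cdot \frac{209}{287} = \frac{209}{861} \approx 0.24274$)
$C \left(- 7 b{\left(-4 \right)} \left(-5\right) + \left(-233 - 100\right) \left(140 - 208\right)\right) = \frac{209 \left(- 7 \left(-4\right)^{2} \left(-5\right) + \left(-233 - 100\right) \left(140 - 208\right)\right)}{861} = \frac{209 \left(\left(-7\right) 16 \left(-5\right) - -22644\right)}{861} = \frac{209 \left(\left(-112\right) \left(-5\right) + 22644\right)}{861} = \frac{209 \left(560 + 22644\right)}{861} = \frac{209}{861} \cdot 23204 = \frac{4849636}{861}$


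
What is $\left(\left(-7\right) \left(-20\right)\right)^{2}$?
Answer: $19600$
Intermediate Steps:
$\left(\left(-7\right) \left(-20\right)\right)^{2} = 140^{2} = 19600$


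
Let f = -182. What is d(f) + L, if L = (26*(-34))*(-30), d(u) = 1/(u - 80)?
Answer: 6948239/262 ≈ 26520.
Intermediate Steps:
d(u) = 1/(-80 + u)
L = 26520 (L = -884*(-30) = 26520)
d(f) + L = 1/(-80 - 182) + 26520 = 1/(-262) + 26520 = -1/262 + 26520 = 6948239/262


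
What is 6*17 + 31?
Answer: 133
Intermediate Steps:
6*17 + 31 = 102 + 31 = 133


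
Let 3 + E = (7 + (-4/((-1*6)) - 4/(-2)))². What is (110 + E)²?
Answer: 3254416/81 ≈ 40178.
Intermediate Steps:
E = 814/9 (E = -3 + (7 + (-4/((-1*6)) - 4/(-2)))² = -3 + (7 + (-4/(-6) - 4*(-½)))² = -3 + (7 + (-4*(-⅙) + 2))² = -3 + (7 + (⅔ + 2))² = -3 + (7 + 8/3)² = -3 + (29/3)² = -3 + 841/9 = 814/9 ≈ 90.444)
(110 + E)² = (110 + 814/9)² = (1804/9)² = 3254416/81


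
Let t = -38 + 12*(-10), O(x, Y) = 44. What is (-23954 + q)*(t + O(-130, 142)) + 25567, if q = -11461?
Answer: 4062877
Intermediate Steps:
t = -158 (t = -38 - 120 = -158)
(-23954 + q)*(t + O(-130, 142)) + 25567 = (-23954 - 11461)*(-158 + 44) + 25567 = -35415*(-114) + 25567 = 4037310 + 25567 = 4062877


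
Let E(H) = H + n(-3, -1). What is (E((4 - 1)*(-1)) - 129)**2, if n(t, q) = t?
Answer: 18225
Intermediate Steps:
E(H) = -3 + H (E(H) = H - 3 = -3 + H)
(E((4 - 1)*(-1)) - 129)**2 = ((-3 + (4 - 1)*(-1)) - 129)**2 = ((-3 + 3*(-1)) - 129)**2 = ((-3 - 3) - 129)**2 = (-6 - 129)**2 = (-135)**2 = 18225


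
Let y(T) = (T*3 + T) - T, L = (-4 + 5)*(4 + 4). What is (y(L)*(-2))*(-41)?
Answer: 1968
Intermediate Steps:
L = 8 (L = 1*8 = 8)
y(T) = 3*T (y(T) = (3*T + T) - T = 4*T - T = 3*T)
(y(L)*(-2))*(-41) = ((3*8)*(-2))*(-41) = (24*(-2))*(-41) = -48*(-41) = 1968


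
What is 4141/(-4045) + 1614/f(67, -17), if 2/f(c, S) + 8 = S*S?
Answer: 917268374/4045 ≈ 2.2677e+5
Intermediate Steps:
f(c, S) = 2/(-8 + S**2) (f(c, S) = 2/(-8 + S*S) = 2/(-8 + S**2))
4141/(-4045) + 1614/f(67, -17) = 4141/(-4045) + 1614/((2/(-8 + (-17)**2))) = 4141*(-1/4045) + 1614/((2/(-8 + 289))) = -4141/4045 + 1614/((2/281)) = -4141/4045 + 1614/((2*(1/281))) = -4141/4045 + 1614/(2/281) = -4141/4045 + 1614*(281/2) = -4141/4045 + 226767 = 917268374/4045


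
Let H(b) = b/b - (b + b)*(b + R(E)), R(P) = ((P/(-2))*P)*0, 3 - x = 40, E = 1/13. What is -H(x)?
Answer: 2737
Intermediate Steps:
E = 1/13 ≈ 0.076923
x = -37 (x = 3 - 1*40 = 3 - 40 = -37)
R(P) = 0 (R(P) = ((P*(-½))*P)*0 = ((-P/2)*P)*0 = -P²/2*0 = 0)
H(b) = 1 - 2*b² (H(b) = b/b - (b + b)*(b + 0) = 1 - 2*b*b = 1 - 2*b²)
-H(x) = -(1 - 2*(-37)²) = -(1 - 2*1369) = -(1 - 2738) = -1*(-2737) = 2737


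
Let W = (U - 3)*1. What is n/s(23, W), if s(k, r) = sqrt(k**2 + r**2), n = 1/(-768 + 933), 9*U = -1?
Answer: 3*sqrt(43633)/2399815 ≈ 0.00026113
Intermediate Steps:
U = -1/9 (U = (1/9)*(-1) = -1/9 ≈ -0.11111)
n = 1/165 ≈ 0.0060606
W = -28/9 (W = (-1/9 - 3)*1 = -28/9*1 = -28/9 ≈ -3.1111)
n/s(23, W) = 1/(165*(sqrt(23**2 + (-28/9)**2))) = 1/(165*(sqrt(529 + 784/81))) = 1/(165*(sqrt(43633/81))) = 1/(165*((sqrt(43633)/9))) = (9*sqrt(43633)/43633)/165 = 3*sqrt(43633)/2399815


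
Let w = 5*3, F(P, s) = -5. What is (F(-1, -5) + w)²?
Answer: 100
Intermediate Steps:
w = 15
(F(-1, -5) + w)² = (-5 + 15)² = 10² = 100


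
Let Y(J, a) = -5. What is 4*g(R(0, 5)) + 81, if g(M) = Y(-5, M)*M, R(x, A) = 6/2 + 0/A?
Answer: 21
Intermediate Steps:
R(x, A) = 3 (R(x, A) = 6*(½) + 0 = 3 + 0 = 3)
g(M) = -5*M
4*g(R(0, 5)) + 81 = 4*(-5*3) + 81 = 4*(-15) + 81 = -60 + 81 = 21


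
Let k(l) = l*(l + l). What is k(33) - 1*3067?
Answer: -889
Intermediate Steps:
k(l) = 2*l² (k(l) = l*(2*l) = 2*l²)
k(33) - 1*3067 = 2*33² - 1*3067 = 2*1089 - 3067 = 2178 - 3067 = -889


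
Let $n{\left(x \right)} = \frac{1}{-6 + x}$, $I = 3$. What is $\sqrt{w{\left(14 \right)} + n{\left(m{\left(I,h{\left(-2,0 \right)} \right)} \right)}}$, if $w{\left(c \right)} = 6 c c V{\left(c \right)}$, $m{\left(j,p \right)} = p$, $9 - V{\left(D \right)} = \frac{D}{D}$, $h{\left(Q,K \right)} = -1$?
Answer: $\frac{\sqrt{460985}}{7} \approx 96.994$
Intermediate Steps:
$V{\left(D \right)} = 8$ ($V{\left(D \right)} = 9 - \frac{D}{D} = 9 - 1 = 8$)
$w{\left(c \right)} = 48 c^{2}$ ($w{\left(c \right)} = 6 c c 8 = 6 c^{2} \cdot 8 = 48 c^{2}$)
$\sqrt{w{\left(14 \right)} + n{\left(m{\left(I,h{\left(-2,0 \right)} \right)} \right)}} = \sqrt{48 \cdot 14^{2} + \frac{1}{-6 - 1}} = \sqrt{48 \cdot 196 + \frac{1}{-7}} = \sqrt{9408 - \frac{1}{7}} = \sqrt{\frac{65855}{7}} = \frac{\sqrt{460985}}{7}$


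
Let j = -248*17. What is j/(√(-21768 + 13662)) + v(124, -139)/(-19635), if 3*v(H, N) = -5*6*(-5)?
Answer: -10/3927 + 2108*I*√8106/4053 ≈ -0.0025465 + 46.827*I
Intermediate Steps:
j = -4216
v(H, N) = 50 (v(H, N) = (-5*6*(-5))/3 = (-30*(-5))/3 = (⅓)*150 = 50)
j/(√(-21768 + 13662)) + v(124, -139)/(-19635) = -4216/√(-21768 + 13662) + 50/(-19635) = -4216*(-I*√8106/8106) + 50*(-1/19635) = -4216*(-I*√8106/8106) - 10/3927 = -(-2108)*I*√8106/4053 - 10/3927 = 2108*I*√8106/4053 - 10/3927 = -10/3927 + 2108*I*√8106/4053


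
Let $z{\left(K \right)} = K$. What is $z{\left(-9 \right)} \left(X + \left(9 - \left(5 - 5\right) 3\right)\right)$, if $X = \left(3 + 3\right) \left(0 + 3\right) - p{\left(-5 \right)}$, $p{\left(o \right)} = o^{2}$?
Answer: $-18$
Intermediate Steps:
$X = -7$ ($X = \left(3 + 3\right) \left(0 + 3\right) - \left(-5\right)^{2} = 6 \cdot 3 - 25 = 18 - 25 = -7$)
$z{\left(-9 \right)} \left(X + \left(9 - \left(5 - 5\right) 3\right)\right) = - 9 \left(-7 + \left(9 - \left(5 - 5\right) 3\right)\right) = - 9 \left(-7 + \left(9 - 0 \cdot 3\right)\right) = - 9 \left(-7 + \left(9 - 0\right)\right) = - 9 \left(-7 + \left(9 + 0\right)\right) = - 9 \left(-7 + 9\right) = \left(-9\right) 2 = -18$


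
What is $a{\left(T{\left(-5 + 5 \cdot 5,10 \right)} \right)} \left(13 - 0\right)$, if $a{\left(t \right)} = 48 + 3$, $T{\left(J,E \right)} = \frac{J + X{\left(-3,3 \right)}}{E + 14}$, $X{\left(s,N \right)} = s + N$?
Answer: $663$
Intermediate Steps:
$X{\left(s,N \right)} = N + s$
$T{\left(J,E \right)} = \frac{J}{14 + E}$ ($T{\left(J,E \right)} = \frac{J + \left(3 - 3\right)}{E + 14} = \frac{J + 0}{14 + E} = \frac{J}{14 + E}$)
$a{\left(t \right)} = 51$
$a{\left(T{\left(-5 + 5 \cdot 5,10 \right)} \right)} \left(13 - 0\right) = 51 \left(13 - 0\right) = 51 \left(13 + 0\right) = 51 \cdot 13 = 663$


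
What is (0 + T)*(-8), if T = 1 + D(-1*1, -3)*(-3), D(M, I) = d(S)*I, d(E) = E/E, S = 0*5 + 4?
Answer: -80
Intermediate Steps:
S = 4 (S = 0 + 4 = 4)
d(E) = 1
D(M, I) = I (D(M, I) = 1*I = I)
T = 10 (T = 1 - 3*(-3) = 1 + 9 = 10)
(0 + T)*(-8) = (0 + 10)*(-8) = 10*(-8) = -80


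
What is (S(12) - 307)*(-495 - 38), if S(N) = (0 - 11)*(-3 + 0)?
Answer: 146042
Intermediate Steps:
S(N) = 33 (S(N) = -11*(-3) = 33)
(S(12) - 307)*(-495 - 38) = (33 - 307)*(-495 - 38) = -274*(-533) = 146042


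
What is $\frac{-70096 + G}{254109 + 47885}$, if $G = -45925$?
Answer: $- \frac{116021}{301994} \approx -0.38418$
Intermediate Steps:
$\frac{-70096 + G}{254109 + 47885} = \frac{-70096 - 45925}{254109 + 47885} = - \frac{116021}{301994}$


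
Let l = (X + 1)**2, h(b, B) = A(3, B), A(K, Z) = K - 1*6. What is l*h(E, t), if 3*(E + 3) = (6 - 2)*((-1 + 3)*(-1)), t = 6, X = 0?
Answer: -3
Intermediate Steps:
E = -17/3 (E = -3 + ((6 - 2)*((-1 + 3)*(-1)))/3 = -3 + (4*(2*(-1)))/3 = -3 + (4*(-2))/3 = -3 + (1/3)*(-8) = -3 - 8/3 = -17/3 ≈ -5.6667)
A(K, Z) = -6 + K (A(K, Z) = K - 6 = -6 + K)
h(b, B) = -3 (h(b, B) = -6 + 3 = -3)
l = 1 (l = (0 + 1)**2 = 1**2 = 1)
l*h(E, t) = 1*(-3) = -3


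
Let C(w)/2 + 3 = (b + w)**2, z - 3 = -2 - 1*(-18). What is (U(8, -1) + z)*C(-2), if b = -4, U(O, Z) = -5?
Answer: 924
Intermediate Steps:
z = 19 (z = 3 + (-2 - 1*(-18)) = 3 + (-2 + 18) = 3 + 16 = 19)
C(w) = -6 + 2*(-4 + w)**2
(U(8, -1) + z)*C(-2) = (-5 + 19)*(-6 + 2*(-4 - 2)**2) = 14*(-6 + 2*(-6)**2) = 14*(-6 + 2*36) = 14*(-6 + 72) = 14*66 = 924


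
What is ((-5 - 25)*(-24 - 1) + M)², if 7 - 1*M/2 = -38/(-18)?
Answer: 46758244/81 ≈ 5.7726e+5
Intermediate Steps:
M = 88/9 (M = 14 - (-76)/(-18) = 14 - (-76)*(-1)/18 = 14 - 2*19/9 = 14 - 38/9 = 88/9 ≈ 9.7778)
((-5 - 25)*(-24 - 1) + M)² = ((-5 - 25)*(-24 - 1) + 88/9)² = (-30*(-25) + 88/9)² = (750 + 88/9)² = (6838/9)² = 46758244/81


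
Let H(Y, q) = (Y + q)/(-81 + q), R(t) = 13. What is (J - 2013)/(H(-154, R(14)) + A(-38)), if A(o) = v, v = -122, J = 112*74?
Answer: -85340/1631 ≈ -52.324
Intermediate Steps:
J = 8288
A(o) = -122
H(Y, q) = (Y + q)/(-81 + q)
(J - 2013)/(H(-154, R(14)) + A(-38)) = (8288 - 2013)/((-154 + 13)/(-81 + 13) - 122) = 6275/(-141/(-68) - 122) = 6275/(-1/68*(-141) - 122) = 6275/(141/68 - 122) = 6275/(-8155/68) = 6275*(-68/8155) = -85340/1631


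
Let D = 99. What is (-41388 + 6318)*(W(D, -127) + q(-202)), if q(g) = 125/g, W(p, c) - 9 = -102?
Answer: 331604385/101 ≈ 3.2832e+6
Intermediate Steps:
W(p, c) = -93 (W(p, c) = 9 - 102 = -93)
(-41388 + 6318)*(W(D, -127) + q(-202)) = (-41388 + 6318)*(-93 + 125/(-202)) = -35070*(-93 + 125*(-1/202)) = -35070*(-93 - 125/202) = -35070*(-18911/202) = 331604385/101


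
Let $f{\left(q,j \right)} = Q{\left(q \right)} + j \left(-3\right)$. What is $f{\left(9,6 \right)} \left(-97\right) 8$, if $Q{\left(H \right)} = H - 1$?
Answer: $7760$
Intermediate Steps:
$Q{\left(H \right)} = -1 + H$
$f{\left(q,j \right)} = -1 + q - 3 j$ ($f{\left(q,j \right)} = \left(-1 + q\right) + j \left(-3\right) = \left(-1 + q\right) - 3 j = -1 + q - 3 j$)
$f{\left(9,6 \right)} \left(-97\right) 8 = \left(-1 + 9 - 18\right) \left(-97\right) 8 = \left(-10\right) \left(-97\right) 8 = 970 \cdot 8 = 7760$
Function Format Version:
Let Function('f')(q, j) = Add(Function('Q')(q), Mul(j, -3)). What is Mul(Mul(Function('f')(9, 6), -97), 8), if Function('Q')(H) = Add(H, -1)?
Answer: 7760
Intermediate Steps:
Function('Q')(H) = Add(-1, H)
Function('f')(q, j) = Add(-1, q, Mul(-3, j)) (Function('f')(q, j) = Add(Add(-1, q), Mul(j, -3)) = Add(Add(-1, q), Mul(-3, j)) = Add(-1, q, Mul(-3, j)))
Mul(Mul(Function('f')(9, 6), -97), 8) = Mul(Mul(Add(-1, 9, Mul(-3, 6)), -97), 8) = Mul(Mul(Add(-1, 9, -18), -97), 8) = Mul(Mul(-10, -97), 8) = Mul(970, 8) = 7760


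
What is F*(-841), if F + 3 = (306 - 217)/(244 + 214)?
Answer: 1080685/458 ≈ 2359.6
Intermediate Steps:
F = -1285/458 (F = -3 + (306 - 217)/(244 + 214) = -3 + 89/458 = -1285/458 ≈ -2.8057)
F*(-841) = -1285/458*(-841) = 1080685/458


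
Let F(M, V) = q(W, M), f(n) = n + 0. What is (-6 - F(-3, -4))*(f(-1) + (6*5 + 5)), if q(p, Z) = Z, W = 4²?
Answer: -102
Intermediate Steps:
W = 16
f(n) = n
F(M, V) = M
(-6 - F(-3, -4))*(f(-1) + (6*5 + 5)) = (-6 - 1*(-3))*(-1 + (6*5 + 5)) = (-6 + 3)*(-1 + (30 + 5)) = -3*(-1 + 35) = -3*34 = -102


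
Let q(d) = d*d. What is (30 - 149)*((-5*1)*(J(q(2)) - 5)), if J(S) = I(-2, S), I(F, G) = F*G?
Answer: -7735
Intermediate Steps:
q(d) = d²
J(S) = -2*S
(30 - 149)*((-5*1)*(J(q(2)) - 5)) = (30 - 149)*((-5*1)*(-2*2² - 5)) = -(-595)*(-2*4 - 5) = -(-595)*(-8 - 5) = -(-595)*(-13) = -119*65 = -7735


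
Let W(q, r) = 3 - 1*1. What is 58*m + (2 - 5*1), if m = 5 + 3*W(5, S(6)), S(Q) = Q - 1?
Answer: 635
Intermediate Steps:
S(Q) = -1 + Q
W(q, r) = 2 (W(q, r) = 3 - 1 = 2)
m = 11 (m = 5 + 3*2 = 5 + 6 = 11)
58*m + (2 - 5*1) = 58*11 + (2 - 5*1) = 638 + (2 - 5) = 638 - 3 = 635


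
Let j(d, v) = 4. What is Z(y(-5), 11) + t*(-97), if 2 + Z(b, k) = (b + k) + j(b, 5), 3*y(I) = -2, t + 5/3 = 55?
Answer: -5161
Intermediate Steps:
t = 160/3 (t = -5/3 + 55 = 160/3 ≈ 53.333)
y(I) = -⅔ (y(I) = (⅓)*(-2) = -⅔)
Z(b, k) = 2 + b + k (Z(b, k) = -2 + ((b + k) + 4) = -2 + (4 + b + k) = 2 + b + k)
Z(y(-5), 11) + t*(-97) = (2 - ⅔ + 11) + (160/3)*(-97) = 37/3 - 15520/3 = -5161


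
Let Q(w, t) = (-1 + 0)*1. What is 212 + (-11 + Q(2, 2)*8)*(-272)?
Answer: 5380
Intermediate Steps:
Q(w, t) = -1 (Q(w, t) = -1*1 = -1)
212 + (-11 + Q(2, 2)*8)*(-272) = 212 + (-11 - 1*8)*(-272) = 212 + (-11 - 8)*(-272) = 212 - 19*(-272) = 212 + 5168 = 5380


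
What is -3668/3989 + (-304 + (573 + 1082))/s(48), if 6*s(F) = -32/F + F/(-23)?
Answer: -1115900233/378955 ≈ -2944.7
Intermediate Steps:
s(F) = -16/(3*F) - F/138 (s(F) = (-32/F + F/(-23))/6 = (-32/F + F*(-1/23))/6 = (-32/F - F/23)/6 = -16/(3*F) - F/138)
-3668/3989 + (-304 + (573 + 1082))/s(48) = -3668/3989 + (-304 + (573 + 1082))/(((1/138)*(-736 - 1*48²)/48)) = -3668*1/3989 + (-304 + 1655)/(((1/138)*(1/48)*(-736 - 1*2304))) = -3668/3989 + 1351/(((1/138)*(1/48)*(-736 - 2304))) = -3668/3989 + 1351/(((1/138)*(1/48)*(-3040))) = -3668/3989 + 1351/(-95/207) = -3668/3989 + 1351*(-207/95) = -3668/3989 - 279657/95 = -1115900233/378955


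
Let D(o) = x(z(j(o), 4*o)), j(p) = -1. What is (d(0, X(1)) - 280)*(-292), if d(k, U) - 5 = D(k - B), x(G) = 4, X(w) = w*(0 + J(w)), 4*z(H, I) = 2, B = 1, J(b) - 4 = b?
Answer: 79132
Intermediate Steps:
J(b) = 4 + b
z(H, I) = 1/2 (z(H, I) = (1/4)*2 = 1/2)
X(w) = w*(4 + w) (X(w) = w*(0 + (4 + w)) = w*(4 + w))
D(o) = 4
d(k, U) = 9 (d(k, U) = 5 + 4 = 9)
(d(0, X(1)) - 280)*(-292) = (9 - 280)*(-292) = -271*(-292) = 79132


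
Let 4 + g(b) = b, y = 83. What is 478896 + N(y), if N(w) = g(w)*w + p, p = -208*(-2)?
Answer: 485869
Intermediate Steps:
g(b) = -4 + b
p = 416
N(w) = 416 + w*(-4 + w) (N(w) = (-4 + w)*w + 416 = w*(-4 + w) + 416 = 416 + w*(-4 + w))
478896 + N(y) = 478896 + (416 + 83*(-4 + 83)) = 478896 + (416 + 83*79) = 478896 + (416 + 6557) = 478896 + 6973 = 485869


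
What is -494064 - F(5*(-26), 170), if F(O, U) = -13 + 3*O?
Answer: -493661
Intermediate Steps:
-494064 - F(5*(-26), 170) = -494064 - (-13 + 3*(5*(-26))) = -494064 - (-13 + 3*(-130)) = -494064 - (-13 - 390) = -494064 - 1*(-403) = -494064 + 403 = -493661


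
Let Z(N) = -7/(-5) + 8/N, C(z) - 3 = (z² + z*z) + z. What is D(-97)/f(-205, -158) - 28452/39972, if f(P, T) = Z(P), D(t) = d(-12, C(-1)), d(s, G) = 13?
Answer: 8215606/929349 ≈ 8.8402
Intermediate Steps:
C(z) = 3 + z + 2*z² (C(z) = 3 + ((z² + z*z) + z) = 3 + ((z² + z²) + z) = 3 + (2*z² + z) = 3 + (z + 2*z²) = 3 + z + 2*z²)
D(t) = 13
Z(N) = 7/5 + 8/N (Z(N) = -7*(-⅕) + 8/N = 7/5 + 8/N)
f(P, T) = 7/5 + 8/P
D(-97)/f(-205, -158) - 28452/39972 = 13/(7/5 + 8/(-205)) - 28452/39972 = 13/(7/5 + 8*(-1/205)) - 28452*1/39972 = 13/(7/5 - 8/205) - 2371/3331 = 13/(279/205) - 2371/3331 = 13*(205/279) - 2371/3331 = 2665/279 - 2371/3331 = 8215606/929349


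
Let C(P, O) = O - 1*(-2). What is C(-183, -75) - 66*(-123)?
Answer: 8045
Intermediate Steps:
C(P, O) = 2 + O (C(P, O) = O + 2 = 2 + O)
C(-183, -75) - 66*(-123) = (2 - 75) - 66*(-123) = -73 - 1*(-8118) = -73 + 8118 = 8045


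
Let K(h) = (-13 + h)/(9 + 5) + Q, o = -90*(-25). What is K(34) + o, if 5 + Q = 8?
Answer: 4509/2 ≈ 2254.5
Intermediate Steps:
Q = 3 (Q = -5 + 8 = 3)
o = 2250
K(h) = 29/14 + h/14 (K(h) = (-13 + h)/(9 + 5) + 3 = (-13 + h)/14 + 3 = (-13 + h)*(1/14) + 3 = (-13/14 + h/14) + 3 = 29/14 + h/14)
K(34) + o = (29/14 + (1/14)*34) + 2250 = (29/14 + 17/7) + 2250 = 9/2 + 2250 = 4509/2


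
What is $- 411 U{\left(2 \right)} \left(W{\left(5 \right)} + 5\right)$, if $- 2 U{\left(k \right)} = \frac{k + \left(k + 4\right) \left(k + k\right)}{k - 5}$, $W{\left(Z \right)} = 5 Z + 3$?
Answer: $-58773$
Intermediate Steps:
$W{\left(Z \right)} = 3 + 5 Z$
$U{\left(k \right)} = - \frac{k + 2 k \left(4 + k\right)}{2 \left(-5 + k\right)}$ ($U{\left(k \right)} = - \frac{\left(k + \left(k + 4\right) \left(k + k\right)\right) \frac{1}{k - 5}}{2} = - \frac{\left(k + \left(4 + k\right) 2 k\right) \frac{1}{-5 + k}}{2} = - \frac{\left(k + 2 k \left(4 + k\right)\right) \frac{1}{-5 + k}}{2} = - \frac{\frac{1}{-5 + k} \left(k + 2 k \left(4 + k\right)\right)}{2} = - \frac{k + 2 k \left(4 + k\right)}{2 \left(-5 + k\right)}$)
$- 411 U{\left(2 \right)} \left(W{\left(5 \right)} + 5\right) = - 411 \left(-1\right) 2 \frac{1}{-10 + 2 \cdot 2} \left(9 + 2 \cdot 2\right) \left(\left(3 + 5 \cdot 5\right) + 5\right) = - 411 \left(-1\right) 2 \frac{1}{-10 + 4} \left(9 + 4\right) \left(\left(3 + 25\right) + 5\right) = - 411 \left(-1\right) 2 \frac{1}{-6} \cdot 13 \left(28 + 5\right) = - 411 \left(-1\right) 2 \left(- \frac{1}{6}\right) 13 \cdot 33 = - 411 \cdot \frac{13}{3} \cdot 33 = \left(-411\right) 143 = -58773$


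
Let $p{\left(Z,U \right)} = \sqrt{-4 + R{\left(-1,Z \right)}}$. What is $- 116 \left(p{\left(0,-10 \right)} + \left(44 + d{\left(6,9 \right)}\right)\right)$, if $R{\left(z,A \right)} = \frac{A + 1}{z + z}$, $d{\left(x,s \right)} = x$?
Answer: $-5800 - 174 i \sqrt{2} \approx -5800.0 - 246.07 i$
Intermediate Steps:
$R{\left(z,A \right)} = \frac{1 + A}{2 z}$
$p{\left(Z,U \right)} = \sqrt{- \frac{9}{2} - \frac{Z}{2}}$ ($p{\left(Z,U \right)} = \sqrt{-4 + \frac{1 + Z}{2 \left(-1\right)}} = \sqrt{-4 + \frac{1}{2} \left(-1\right) \left(1 + Z\right)} = \sqrt{-4 - \left(\frac{1}{2} + \frac{Z}{2}\right)} = \sqrt{- \frac{9}{2} - \frac{Z}{2}}$)
$- 116 \left(p{\left(0,-10 \right)} + \left(44 + d{\left(6,9 \right)}\right)\right) = - 116 \left(\frac{\sqrt{-18 - 0}}{2} + \left(44 + 6\right)\right) = - 116 \left(\frac{\sqrt{-18 + 0}}{2} + 50\right) = - 116 \left(\frac{\sqrt{-18}}{2} + 50\right) = - 116 \left(\frac{3 i \sqrt{2}}{2} + 50\right) = - 116 \left(50 + \frac{3 i \sqrt{2}}{2}\right) = -5800 - 174 i \sqrt{2}$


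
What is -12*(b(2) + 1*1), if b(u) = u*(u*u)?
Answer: -108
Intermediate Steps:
b(u) = u**3 (b(u) = u*u**2 = u**3)
-12*(b(2) + 1*1) = -12*(2**3 + 1*1) = -12*(8 + 1) = -12*9 = -108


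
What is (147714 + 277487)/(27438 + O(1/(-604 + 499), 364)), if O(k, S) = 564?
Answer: 425201/28002 ≈ 15.185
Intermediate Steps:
(147714 + 277487)/(27438 + O(1/(-604 + 499), 364)) = (147714 + 277487)/(27438 + 564) = 425201/28002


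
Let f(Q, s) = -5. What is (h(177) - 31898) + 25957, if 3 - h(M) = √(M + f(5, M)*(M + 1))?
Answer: -5938 - I*√713 ≈ -5938.0 - 26.702*I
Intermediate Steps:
h(M) = 3 - √(-5 - 4*M) (h(M) = 3 - √(M - 5*(M + 1)) = 3 - √(M - 5*(1 + M)) = 3 - √(M + (-5 - 5*M)) = 3 - √(-5 - 4*M))
(h(177) - 31898) + 25957 = ((3 - √(-5 - 4*177)) - 31898) + 25957 = ((3 - √(-5 - 708)) - 31898) + 25957 = ((3 - √(-713)) - 31898) + 25957 = ((3 - I*√713) - 31898) + 25957 = (-31895 - I*√713) + 25957 = -5938 - I*√713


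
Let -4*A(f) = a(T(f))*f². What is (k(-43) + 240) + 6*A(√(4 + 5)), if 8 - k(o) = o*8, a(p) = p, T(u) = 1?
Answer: 1157/2 ≈ 578.50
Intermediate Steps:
A(f) = -f²/4
k(o) = 8 - 8*o (k(o) = 8 - o*8 = 8 - 8*o)
(k(-43) + 240) + 6*A(√(4 + 5)) = ((8 - 8*(-43)) + 240) + 6*(-(√(4 + 5))²/4) = ((8 + 344) + 240) + 6*(-(√9)²/4) = (352 + 240) + 6*(-¼*3²) = 592 + 6*(-¼*9) = 592 + 6*(-9/4) = 592 - 27/2 = 1157/2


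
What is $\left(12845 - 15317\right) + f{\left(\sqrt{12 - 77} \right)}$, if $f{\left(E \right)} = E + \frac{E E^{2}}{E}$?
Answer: $-2537 + i \sqrt{65} \approx -2537.0 + 8.0623 i$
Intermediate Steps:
$f{\left(E \right)} = E + E^{2}$ ($f{\left(E \right)} = E + \frac{E^{3}}{E} = E + E^{2}$)
$\left(12845 - 15317\right) + f{\left(\sqrt{12 - 77} \right)} = \left(12845 - 15317\right) + \sqrt{12 - 77} \left(1 + \sqrt{12 - 77}\right) = -2472 + \sqrt{-65} \left(1 + \sqrt{-65}\right) = -2472 + i \sqrt{65} \left(1 + i \sqrt{65}\right)$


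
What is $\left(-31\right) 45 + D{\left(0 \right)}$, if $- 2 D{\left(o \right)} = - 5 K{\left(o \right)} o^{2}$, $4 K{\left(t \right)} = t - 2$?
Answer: $-1395$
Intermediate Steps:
$K{\left(t \right)} = - \frac{1}{2} + \frac{t}{4}$ ($K{\left(t \right)} = \frac{t - 2}{4} = \frac{-2 + t}{4} = - \frac{1}{2} + \frac{t}{4}$)
$D{\left(o \right)} = - \frac{o^{2} \left(\frac{5}{2} - \frac{5 o}{4}\right)}{2}$ ($D{\left(o \right)} = - \frac{- 5 \left(- \frac{1}{2} + \frac{o}{4}\right) o^{2}}{2} = - \frac{\left(\frac{5}{2} - \frac{5 o}{4}\right) o^{2}}{2} = - \frac{o^{2} \left(\frac{5}{2} - \frac{5 o}{4}\right)}{2}$)
$\left(-31\right) 45 + D{\left(0 \right)} = \left(-31\right) 45 + \frac{5 \cdot 0^{2} \left(-2 + 0\right)}{8} = -1395 + \frac{5}{8} \cdot 0 \left(-2\right) = -1395 + 0 = -1395$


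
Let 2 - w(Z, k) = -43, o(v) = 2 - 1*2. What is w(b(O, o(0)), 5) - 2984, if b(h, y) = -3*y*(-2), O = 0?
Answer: -2939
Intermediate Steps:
o(v) = 0 (o(v) = 2 - 2 = 0)
b(h, y) = 6*y
w(Z, k) = 45 (w(Z, k) = 2 - 1*(-43) = 2 + 43 = 45)
w(b(O, o(0)), 5) - 2984 = 45 - 2984 = -2939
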